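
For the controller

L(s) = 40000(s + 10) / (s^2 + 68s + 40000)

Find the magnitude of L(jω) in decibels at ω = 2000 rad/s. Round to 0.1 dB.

26.1 dB

At s = jω = j2000:
zero (s+10): 10 + j2000 → |·| = √(10²+2000²) = √4000100 ≈ 2000, ∠ = arctan(2000/10) ≈ 89.71°
quadratic: (j2000)² + 68·j2000 + 40000 = -3960000 + j136000 → |·| ≈ 3.9623e+06, ∠ ≈ 178.03°
|L| = 40000 · 2000 / 3.9623e+06 ≈ 20.19
Gain = 20 log₁₀(20.19) ≈ 26.10 dB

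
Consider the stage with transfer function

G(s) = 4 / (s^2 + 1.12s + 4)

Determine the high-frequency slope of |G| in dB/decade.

-40 dB/decade

Each pole contributes −20 dB/decade at high frequency; each zero contributes +20 dB/decade.
Net: 0 zero(s) − 2 pole(s) → -40 dB/decade.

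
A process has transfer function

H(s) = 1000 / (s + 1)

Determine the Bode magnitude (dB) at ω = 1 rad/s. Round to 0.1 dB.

57.0 dB

Substitute s = j1:
Numerator: 1000 = 1000 + j0
Denominator: (j1) + 1 = 1 + j1
|N| = √(1000² + 0²) ≈ 1000, ∠N ≈ 0.00°
|D| = √(1² + 1²) ≈ 1.4142, ∠D ≈ 45.00°
|H| = 1000 / 1.4142 ≈ 707.11
Gain = 20 log₁₀(707.11) ≈ 56.99 dB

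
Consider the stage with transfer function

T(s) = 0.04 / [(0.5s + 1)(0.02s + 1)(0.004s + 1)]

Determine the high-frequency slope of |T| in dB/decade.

Each pole contributes −20 dB/decade at high frequency; each zero contributes +20 dB/decade.
Net: 0 zero(s) − 3 pole(s) → -60 dB/decade.

-60 dB/decade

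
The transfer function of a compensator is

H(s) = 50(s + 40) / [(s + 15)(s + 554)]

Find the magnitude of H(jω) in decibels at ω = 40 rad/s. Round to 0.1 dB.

-18.5 dB

At s = jω = j40:
zero (s+40): 40 + j40 → |·| = √(40²+40²) = √3200 ≈ 56.569, ∠ = arctan(40/40) ≈ 45.00°
pole (s+15): 15 + j40 → |·| = √(15²+40²) = √1825 ≈ 42.72, ∠ = arctan(40/15) ≈ 69.44°
pole (s+554): 554 + j40 → |·| = √(554²+40²) = √308516 ≈ 555.44, ∠ = arctan(40/554) ≈ 4.13°
|H| = 50 · 56.569 / 23728 ≈ 0.1192
Gain = 20 log₁₀(0.1192) ≈ -18.47 dB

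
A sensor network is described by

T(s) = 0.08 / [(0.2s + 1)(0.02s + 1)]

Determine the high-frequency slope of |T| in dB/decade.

Each pole contributes −20 dB/decade at high frequency; each zero contributes +20 dB/decade.
Net: 0 zero(s) − 2 pole(s) → -40 dB/decade.

-40 dB/decade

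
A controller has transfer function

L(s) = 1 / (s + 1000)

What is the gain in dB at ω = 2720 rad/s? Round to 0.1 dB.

Substitute s = j2720:
Numerator: 1 = 1 + j0
Denominator: (j2720) + 1000 = 1000 + j2720
|N| = √(1² + 0²) ≈ 1, ∠N ≈ 0.00°
|D| = √(1000² + 2720²) ≈ 2898, ∠D ≈ 69.81°
|L| = 1 / 2898 ≈ 0.00034507
Gain = 20 log₁₀(0.00034507) ≈ -69.24 dB

-69.2 dB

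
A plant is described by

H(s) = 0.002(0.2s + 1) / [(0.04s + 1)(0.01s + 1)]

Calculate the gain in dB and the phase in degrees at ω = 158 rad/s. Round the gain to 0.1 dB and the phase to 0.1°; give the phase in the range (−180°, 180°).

-45.5 dB, -50.5°

At ω = 158 rad/s:
zero (1 + j158·0.2) = 1 + j31.6 → |·| ≈ 31.616, ∠ ≈ 88.19°
pole (1 + j158·0.04) = 1 + j6.32 → |·| ≈ 6.3986, ∠ ≈ 81.01°
pole (1 + j158·0.01) = 1 + j1.58 → |·| ≈ 1.8699, ∠ ≈ 57.67°
|H| = 0.002 · 31.616 / (6.3986 · 1.8699) ≈ 0.0052849
Gain = 20 log₁₀(0.0052849) ≈ -45.54 dB
∠H = (88.19°) − (81.01° + 57.67°) = -50.49°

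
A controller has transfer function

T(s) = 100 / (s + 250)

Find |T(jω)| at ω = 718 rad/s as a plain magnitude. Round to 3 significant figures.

0.132

Substitute s = j718:
Numerator: 100 = 100 + j0
Denominator: (j718) + 250 = 250 + j718
|N| = √(100² + 0²) ≈ 100, ∠N ≈ 0.00°
|D| = √(250² + 718²) ≈ 760.28, ∠D ≈ 70.80°
|T| = 100 / 760.28 ≈ 0.13153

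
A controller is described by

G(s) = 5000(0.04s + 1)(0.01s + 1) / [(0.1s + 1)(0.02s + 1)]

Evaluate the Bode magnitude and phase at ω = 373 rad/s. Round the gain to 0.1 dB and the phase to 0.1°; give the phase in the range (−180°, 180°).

60.2 dB, -9.7°

At ω = 373 rad/s:
zero (1 + j373·0.04) = 1 + j14.92 → |·| ≈ 14.953, ∠ ≈ 86.17°
zero (1 + j373·0.01) = 1 + j3.73 → |·| ≈ 3.8617, ∠ ≈ 74.99°
pole (1 + j373·0.1) = 1 + j37.3 → |·| ≈ 37.313, ∠ ≈ 88.46°
pole (1 + j373·0.02) = 1 + j7.46 → |·| ≈ 7.5267, ∠ ≈ 82.37°
|G| = 5000 · 14.953 · 3.8617 / (37.313 · 7.5267) ≈ 1028
Gain = 20 log₁₀(1028) ≈ 60.24 dB
∠G = (86.17° + 74.99°) − (88.46° + 82.37°) = -9.67°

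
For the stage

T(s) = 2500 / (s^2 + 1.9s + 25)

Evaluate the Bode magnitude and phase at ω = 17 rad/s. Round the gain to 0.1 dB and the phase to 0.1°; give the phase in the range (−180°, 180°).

19.5 dB, -173.0°

At s = jω = j17:
quadratic: (j17)² + 1.9·j17 + 25 = -264 + j32.3 → |·| ≈ 265.97, ∠ ≈ 173.02°
|T| = 2500 / 265.97 ≈ 9.3996
Gain = 20 log₁₀(9.3996) ≈ 19.46 dB
∠T = 0.00° − 173.02° = -173.02°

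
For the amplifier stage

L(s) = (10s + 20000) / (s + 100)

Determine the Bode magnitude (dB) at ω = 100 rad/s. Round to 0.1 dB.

43.0 dB

Substitute s = j100:
Numerator: 10(j100) + 20000 = 20000 + j1000
Denominator: (j100) + 100 = 100 + j100
|N| = √(20000² + 1000²) ≈ 20025, ∠N ≈ 2.86°
|D| = √(100² + 100²) ≈ 141.42, ∠D ≈ 45.00°
|L| = 20025 / 141.42 ≈ 141.6
Gain = 20 log₁₀(141.6) ≈ 43.02 dB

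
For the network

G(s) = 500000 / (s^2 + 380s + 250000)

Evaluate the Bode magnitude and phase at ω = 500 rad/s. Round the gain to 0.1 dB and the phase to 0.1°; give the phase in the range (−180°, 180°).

At s = jω = j500:
quadratic: (j500)² + 380·j500 + 250000 = 0 + j190000 → |·| ≈ 1.9e+05, ∠ ≈ 90.00°
|G| = 500000 / 1.9e+05 ≈ 2.6316
Gain = 20 log₁₀(2.6316) ≈ 8.40 dB
∠G = 0.00° − 90.00° = -90.00°

8.4 dB, -90.0°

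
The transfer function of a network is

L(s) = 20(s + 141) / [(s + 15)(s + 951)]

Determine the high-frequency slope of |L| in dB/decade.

-20 dB/decade

Each pole contributes −20 dB/decade at high frequency; each zero contributes +20 dB/decade.
Net: 1 zero(s) − 2 pole(s) → -20 dB/decade.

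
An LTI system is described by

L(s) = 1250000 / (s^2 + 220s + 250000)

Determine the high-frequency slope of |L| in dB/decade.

-40 dB/decade

Each pole contributes −20 dB/decade at high frequency; each zero contributes +20 dB/decade.
Net: 0 zero(s) − 2 pole(s) → -40 dB/decade.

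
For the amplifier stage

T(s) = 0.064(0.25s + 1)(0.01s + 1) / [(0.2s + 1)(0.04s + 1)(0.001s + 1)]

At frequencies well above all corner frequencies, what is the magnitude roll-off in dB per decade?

-20 dB/decade

Each pole contributes −20 dB/decade at high frequency; each zero contributes +20 dB/decade.
Net: 2 zero(s) − 3 pole(s) → -20 dB/decade.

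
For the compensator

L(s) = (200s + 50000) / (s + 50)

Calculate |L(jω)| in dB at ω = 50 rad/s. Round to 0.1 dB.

57.2 dB

Substitute s = j50:
Numerator: 200(j50) + 50000 = 50000 + j10000
Denominator: (j50) + 50 = 50 + j50
|N| = √(50000² + 10000²) ≈ 50990, ∠N ≈ 11.31°
|D| = √(50² + 50²) ≈ 70.711, ∠D ≈ 45.00°
|L| = 50990 / 70.711 ≈ 721.1
Gain = 20 log₁₀(721.1) ≈ 57.16 dB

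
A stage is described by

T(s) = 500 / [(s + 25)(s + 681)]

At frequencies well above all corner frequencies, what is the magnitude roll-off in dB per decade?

-40 dB/decade

Each pole contributes −20 dB/decade at high frequency; each zero contributes +20 dB/decade.
Net: 0 zero(s) − 2 pole(s) → -40 dB/decade.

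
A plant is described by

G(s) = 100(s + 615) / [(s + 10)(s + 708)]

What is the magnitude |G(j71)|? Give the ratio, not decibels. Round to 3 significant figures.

At s = jω = j71:
zero (s+615): 615 + j71 → |·| = √(615²+71²) = √383266 ≈ 619.08, ∠ = arctan(71/615) ≈ 6.59°
pole (s+10): 10 + j71 → |·| = √(10²+71²) = √5141 ≈ 71.701, ∠ = arctan(71/10) ≈ 81.98°
pole (s+708): 708 + j71 → |·| = √(708²+71²) = √506305 ≈ 711.55, ∠ = arctan(71/708) ≈ 5.73°
|G| = 100 · 619.08 / 51019 ≈ 1.2134

1.21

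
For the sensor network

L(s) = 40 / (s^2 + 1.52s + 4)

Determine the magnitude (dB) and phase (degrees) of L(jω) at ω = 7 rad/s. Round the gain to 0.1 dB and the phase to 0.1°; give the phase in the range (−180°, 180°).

At s = jω = j7:
quadratic: (j7)² + 1.52·j7 + 4 = -45 + j10.64 → |·| ≈ 46.241, ∠ ≈ 166.70°
|L| = 40 / 46.241 ≈ 0.86503
Gain = 20 log₁₀(0.86503) ≈ -1.26 dB
∠L = 0.00° − 166.70° = -166.70°

-1.3 dB, -166.7°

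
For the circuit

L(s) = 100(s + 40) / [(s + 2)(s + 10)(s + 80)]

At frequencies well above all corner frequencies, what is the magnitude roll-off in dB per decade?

Each pole contributes −20 dB/decade at high frequency; each zero contributes +20 dB/decade.
Net: 1 zero(s) − 3 pole(s) → -40 dB/decade.

-40 dB/decade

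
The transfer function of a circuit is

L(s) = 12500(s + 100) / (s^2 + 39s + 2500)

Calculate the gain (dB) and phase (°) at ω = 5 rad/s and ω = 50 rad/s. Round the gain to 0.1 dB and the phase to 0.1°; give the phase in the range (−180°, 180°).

ω = 5: 54.1 dB, -1.6°; ω = 50: 57.1 dB, -63.4°

At s = jω = j5:
zero (s+100): 100 + j5 → |·| = √(100²+5²) = √10025 ≈ 100.12, ∠ = arctan(5/100) ≈ 2.86°
quadratic: (j5)² + 39·j5 + 2500 = 2475 + j195 → |·| ≈ 2482.7, ∠ ≈ 4.50°
|L| = 12500 · 100.12 / 2482.7 ≈ 504.09
Gain = 20 log₁₀(504.09) ≈ 54.05 dB
∠L = 2.86° − 4.50° = -1.64°

At s = jω = j50:
zero (s+100): 100 + j50 → |·| = √(100²+50²) = √12500 ≈ 111.8, ∠ = arctan(50/100) ≈ 26.57°
quadratic: (j50)² + 39·j50 + 2500 = 0 + j1950 → |·| ≈ 1950, ∠ ≈ 90.00°
|L| = 12500 · 111.8 / 1950 ≈ 716.67
Gain = 20 log₁₀(716.67) ≈ 57.11 dB
∠L = 26.57° − 90.00° = -63.43°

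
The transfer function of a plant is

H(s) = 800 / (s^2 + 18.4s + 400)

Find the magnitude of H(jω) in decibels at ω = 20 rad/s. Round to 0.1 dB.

At s = jω = j20:
quadratic: (j20)² + 18.4·j20 + 400 = 0 + j368 → |·| ≈ 368, ∠ ≈ 90.00°
|H| = 800 / 368 ≈ 2.1739
Gain = 20 log₁₀(2.1739) ≈ 6.74 dB

6.7 dB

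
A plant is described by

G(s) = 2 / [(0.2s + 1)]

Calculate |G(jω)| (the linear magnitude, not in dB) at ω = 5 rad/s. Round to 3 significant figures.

At ω = 5 rad/s:
pole (1 + j5·0.2) = 1 + j1 → |·| ≈ 1.4142, ∠ ≈ 45.00°
|G| = 2 · 1 / (1.4142) ≈ 1.4142

1.41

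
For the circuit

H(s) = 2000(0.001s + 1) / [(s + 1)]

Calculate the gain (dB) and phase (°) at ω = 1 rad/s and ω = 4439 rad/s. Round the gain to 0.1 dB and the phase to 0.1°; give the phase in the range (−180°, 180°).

ω = 1: 63.0 dB, -44.9°; ω = 4439: 6.2 dB, -12.7°

At ω = 1 rad/s:
zero (1 + j1·0.001) = 1 + j0.001 → |·| ≈ 1, ∠ ≈ 0.06°
pole (1 + j1·1) = 1 + j1 → |·| ≈ 1.4142, ∠ ≈ 45.00°
|H| = 2000 · 1 / (1.4142) ≈ 1414.2
Gain = 20 log₁₀(1414.2) ≈ 63.01 dB
∠H = (0.06°) − (45.00°) = -44.94°

At ω = 4439 rad/s:
zero (1 + j4439·0.001) = 1 + j4.439 → |·| ≈ 4.5502, ∠ ≈ 77.30°
pole (1 + j4439·1) = 1 + j4439 → |·| ≈ 4439, ∠ ≈ 89.99°
|H| = 2000 · 4.5502 / (4439) ≈ 2.0501
Gain = 20 log₁₀(2.0501) ≈ 6.24 dB
∠H = (77.30°) − (89.99°) = -12.69°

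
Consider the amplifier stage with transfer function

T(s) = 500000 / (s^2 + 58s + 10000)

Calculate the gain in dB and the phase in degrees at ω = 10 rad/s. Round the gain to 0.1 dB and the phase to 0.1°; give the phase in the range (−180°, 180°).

At s = jω = j10:
quadratic: (j10)² + 58·j10 + 10000 = 9900 + j580 → |·| ≈ 9917, ∠ ≈ 3.35°
|T| = 500000 / 9917 ≈ 50.418
Gain = 20 log₁₀(50.418) ≈ 34.05 dB
∠T = 0.00° − 3.35° = -3.35°

34.1 dB, -3.4°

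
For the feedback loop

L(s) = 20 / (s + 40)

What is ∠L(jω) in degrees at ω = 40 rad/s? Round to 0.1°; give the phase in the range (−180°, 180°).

At s = jω = j40:
pole (s+40): 40 + j40 → |·| = √(40²+40²) = √3200 ≈ 56.569, ∠ = arctan(40/40) ≈ 45.00°
∠L = 0.00° − 45.00° = -45.00°

-45.0°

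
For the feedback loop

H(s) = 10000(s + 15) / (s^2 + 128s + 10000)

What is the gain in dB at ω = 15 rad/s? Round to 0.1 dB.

26.6 dB

At s = jω = j15:
zero (s+15): 15 + j15 → |·| = √(15²+15²) = √450 ≈ 21.213, ∠ = arctan(15/15) ≈ 45.00°
quadratic: (j15)² + 128·j15 + 10000 = 9775 + j1920 → |·| ≈ 9961.8, ∠ ≈ 11.11°
|H| = 10000 · 21.213 / 9961.8 ≈ 21.294
Gain = 20 log₁₀(21.294) ≈ 26.57 dB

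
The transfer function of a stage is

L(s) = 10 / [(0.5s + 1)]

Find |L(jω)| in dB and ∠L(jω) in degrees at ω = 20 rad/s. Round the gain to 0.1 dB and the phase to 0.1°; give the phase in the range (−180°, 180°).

-0.0 dB, -84.3°

At ω = 20 rad/s:
pole (1 + j20·0.5) = 1 + j10 → |·| ≈ 10.05, ∠ ≈ 84.29°
|L| = 10 · 1 / (10.05) ≈ 0.99502
Gain = 20 log₁₀(0.99502) ≈ -0.04 dB
∠L = (0°) − (84.29°) = -84.29°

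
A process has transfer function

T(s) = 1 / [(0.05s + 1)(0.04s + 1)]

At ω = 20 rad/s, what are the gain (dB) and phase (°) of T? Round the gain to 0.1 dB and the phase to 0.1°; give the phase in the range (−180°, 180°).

-5.2 dB, -83.7°

At ω = 20 rad/s:
pole (1 + j20·0.05) = 1 + j1 → |·| ≈ 1.4142, ∠ ≈ 45.00°
pole (1 + j20·0.04) = 1 + j0.8 → |·| ≈ 1.2806, ∠ ≈ 38.66°
|T| = 1 · 1 / (1.4142 · 1.2806) ≈ 0.55217
Gain = 20 log₁₀(0.55217) ≈ -5.16 dB
∠T = (0°) − (45.00° + 38.66°) = -83.66°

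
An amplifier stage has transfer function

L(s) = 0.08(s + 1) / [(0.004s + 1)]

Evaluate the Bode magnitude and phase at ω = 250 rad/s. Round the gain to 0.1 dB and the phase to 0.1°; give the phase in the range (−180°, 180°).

23.0 dB, 44.8°

At ω = 250 rad/s:
zero (1 + j250·1) = 1 + j250 → |·| ≈ 250, ∠ ≈ 89.77°
pole (1 + j250·0.004) = 1 + j1 → |·| ≈ 1.4142, ∠ ≈ 45.00°
|L| = 0.08 · 250 / (1.4142) ≈ 14.142
Gain = 20 log₁₀(14.142) ≈ 23.01 dB
∠L = (89.77°) − (45.00°) = 44.77°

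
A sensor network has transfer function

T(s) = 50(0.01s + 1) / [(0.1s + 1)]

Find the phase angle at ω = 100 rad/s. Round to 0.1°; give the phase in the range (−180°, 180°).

-39.3°

At ω = 100 rad/s:
zero (1 + j100·0.01) = 1 + j1 → |·| ≈ 1.4142, ∠ ≈ 45.00°
pole (1 + j100·0.1) = 1 + j10 → |·| ≈ 10.05, ∠ ≈ 84.29°
∠T = (45.00°) − (84.29°) = -39.29°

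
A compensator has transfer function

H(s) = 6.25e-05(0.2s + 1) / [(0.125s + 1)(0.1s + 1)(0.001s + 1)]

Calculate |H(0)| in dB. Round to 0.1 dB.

-84.1 dB

H(0) = 6.25e-05 · 1 / 1 = 6.25e-05
20 log₁₀(6.25e-05) ≈ -84.08 dB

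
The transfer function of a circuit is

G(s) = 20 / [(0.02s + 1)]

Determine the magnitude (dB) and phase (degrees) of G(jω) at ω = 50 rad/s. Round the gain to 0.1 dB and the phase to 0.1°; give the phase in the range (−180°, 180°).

23.0 dB, -45.0°

At ω = 50 rad/s:
pole (1 + j50·0.02) = 1 + j1 → |·| ≈ 1.4142, ∠ ≈ 45.00°
|G| = 20 · 1 / (1.4142) ≈ 14.142
Gain = 20 log₁₀(14.142) ≈ 23.01 dB
∠G = (0°) − (45.00°) = -45.00°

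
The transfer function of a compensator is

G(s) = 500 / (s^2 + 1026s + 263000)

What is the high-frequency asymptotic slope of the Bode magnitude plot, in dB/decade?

-40 dB/decade

Each pole contributes −20 dB/decade at high frequency; each zero contributes +20 dB/decade.
Net: 0 zero(s) − 2 pole(s) → -40 dB/decade.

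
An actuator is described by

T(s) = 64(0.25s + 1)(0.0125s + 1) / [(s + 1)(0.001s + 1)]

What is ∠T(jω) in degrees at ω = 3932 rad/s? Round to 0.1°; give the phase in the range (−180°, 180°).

At ω = 3932 rad/s:
zero (1 + j3932·0.25) = 1 + j983 → |·| ≈ 983, ∠ ≈ 89.94°
zero (1 + j3932·0.0125) = 1 + j49.15 → |·| ≈ 49.16, ∠ ≈ 88.83°
pole (1 + j3932·1) = 1 + j3932 → |·| ≈ 3932, ∠ ≈ 89.99°
pole (1 + j3932·0.001) = 1 + j3.932 → |·| ≈ 4.0572, ∠ ≈ 75.73°
∠T = (89.94° + 88.83°) − (89.99° + 75.73°) = 13.05°

13.1°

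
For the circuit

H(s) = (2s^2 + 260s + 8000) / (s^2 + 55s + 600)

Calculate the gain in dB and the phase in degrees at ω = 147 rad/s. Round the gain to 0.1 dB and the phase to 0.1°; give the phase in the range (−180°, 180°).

Substitute s = j147:
Numerator: 2(j147)^2 + 260(j147) + 8000 = -35218 + j38220
Denominator: (j147)^2 + 55(j147) + 600 = -21009 + j8085
|N| = √(35218² + 38220²) ≈ 51972, ∠N ≈ 132.66°
|D| = √(21009² + 8085²) ≈ 22511, ∠D ≈ 158.95°
|H| = 51972 / 22511 ≈ 2.3087
Gain = 20 log₁₀(2.3087) ≈ 7.27 dB
∠H = 132.66° − 158.95° = -26.29°

7.3 dB, -26.3°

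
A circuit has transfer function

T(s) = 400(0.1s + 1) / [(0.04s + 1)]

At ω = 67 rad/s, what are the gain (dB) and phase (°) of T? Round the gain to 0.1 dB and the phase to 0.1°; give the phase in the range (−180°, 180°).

59.5 dB, 12.0°

At ω = 67 rad/s:
zero (1 + j67·0.1) = 1 + j6.7 → |·| ≈ 6.7742, ∠ ≈ 81.51°
pole (1 + j67·0.04) = 1 + j2.68 → |·| ≈ 2.8605, ∠ ≈ 69.54°
|T| = 400 · 6.7742 / (2.8605) ≈ 947.27
Gain = 20 log₁₀(947.27) ≈ 59.53 dB
∠T = (81.51°) − (69.54°) = 11.97°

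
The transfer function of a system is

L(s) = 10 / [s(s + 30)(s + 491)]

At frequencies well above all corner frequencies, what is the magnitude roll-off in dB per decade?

-60 dB/decade

Each pole contributes −20 dB/decade at high frequency; each zero contributes +20 dB/decade.
Net: 0 zero(s) − 3 pole(s) → -60 dB/decade.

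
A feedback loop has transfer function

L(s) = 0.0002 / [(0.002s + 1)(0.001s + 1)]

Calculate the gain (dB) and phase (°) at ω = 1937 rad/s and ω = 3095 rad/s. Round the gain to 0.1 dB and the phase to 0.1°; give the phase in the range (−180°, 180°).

At ω = 1937 rad/s:
pole (1 + j1937·0.002) = 1 + j3.874 → |·| ≈ 4.001, ∠ ≈ 75.53°
pole (1 + j1937·0.001) = 1 + j1.937 → |·| ≈ 2.1799, ∠ ≈ 62.69°
|L| = 0.0002 · 1 / (4.001 · 2.1799) ≈ 2.2931e-05
Gain = 20 log₁₀(2.2931e-05) ≈ -92.79 dB
∠L = (0°) − (75.53° + 62.69°) = -138.22°

At ω = 3095 rad/s:
pole (1 + j3095·0.002) = 1 + j6.19 → |·| ≈ 6.2703, ∠ ≈ 80.82°
pole (1 + j3095·0.001) = 1 + j3.095 → |·| ≈ 3.2525, ∠ ≈ 72.09°
|L| = 0.0002 · 1 / (6.2703 · 3.2525) ≈ 9.8067e-06
Gain = 20 log₁₀(9.8067e-06) ≈ -100.17 dB
∠L = (0°) − (80.82° + 72.09°) = -152.91°

ω = 1937: -92.8 dB, -138.2°; ω = 3095: -100.2 dB, -152.9°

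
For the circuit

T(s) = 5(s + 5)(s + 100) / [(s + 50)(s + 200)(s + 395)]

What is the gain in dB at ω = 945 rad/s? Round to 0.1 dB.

At s = jω = j945:
zero (s+5): 5 + j945 → |·| = √(5²+945²) = √893050 ≈ 945.01, ∠ = arctan(945/5) ≈ 89.70°
zero (s+100): 100 + j945 → |·| = √(100²+945²) = √903025 ≈ 950.28, ∠ = arctan(945/100) ≈ 83.96°
pole (s+50): 50 + j945 → |·| = √(50²+945²) = √895525 ≈ 946.32, ∠ = arctan(945/50) ≈ 86.97°
pole (s+200): 200 + j945 → |·| = √(200²+945²) = √933025 ≈ 965.93, ∠ = arctan(945/200) ≈ 78.05°
pole (s+395): 395 + j945 → |·| = √(395²+945²) = √1049050 ≈ 1024.2, ∠ = arctan(945/395) ≈ 67.32°
|T| = 5 · 8.9802e+05 / 9.362e+08 ≈ 0.0047961
Gain = 20 log₁₀(0.0047961) ≈ -46.38 dB

-46.4 dB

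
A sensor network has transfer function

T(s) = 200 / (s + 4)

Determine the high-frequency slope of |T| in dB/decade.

-20 dB/decade

Each pole contributes −20 dB/decade at high frequency; each zero contributes +20 dB/decade.
Net: 0 zero(s) − 1 pole(s) → -20 dB/decade.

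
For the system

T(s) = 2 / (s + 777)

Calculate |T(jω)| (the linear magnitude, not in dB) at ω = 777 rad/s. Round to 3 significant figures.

Substitute s = j777:
Numerator: 2 = 2 + j0
Denominator: (j777) + 777 = 777 + j777
|N| = √(2² + 0²) ≈ 2, ∠N ≈ 0.00°
|D| = √(777² + 777²) ≈ 1098.8, ∠D ≈ 45.00°
|T| = 2 / 1098.8 ≈ 0.0018202

0.00182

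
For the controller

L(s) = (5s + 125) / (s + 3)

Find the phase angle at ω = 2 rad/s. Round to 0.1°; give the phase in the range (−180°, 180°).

-29.1°

Substitute s = j2:
Numerator: 5(j2) + 125 = 125 + j10
Denominator: (j2) + 3 = 3 + j2
|N| = √(125² + 10²) ≈ 125.4, ∠N ≈ 4.57°
|D| = √(3² + 2²) ≈ 3.6056, ∠D ≈ 33.69°
∠L = 4.57° − 33.69° = -29.12°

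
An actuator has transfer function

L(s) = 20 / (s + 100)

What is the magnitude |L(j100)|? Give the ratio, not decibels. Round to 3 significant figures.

At s = jω = j100:
pole (s+100): 100 + j100 → |·| = √(100²+100²) = √20000 ≈ 141.42, ∠ = arctan(100/100) ≈ 45.00°
|L| = 20 / 141.42 ≈ 0.14142

0.141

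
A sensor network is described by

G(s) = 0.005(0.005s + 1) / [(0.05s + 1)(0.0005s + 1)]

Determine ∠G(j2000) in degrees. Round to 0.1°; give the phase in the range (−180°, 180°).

At ω = 2000 rad/s:
zero (1 + j2000·0.005) = 1 + j10 → |·| ≈ 10.05, ∠ ≈ 84.29°
pole (1 + j2000·0.05) = 1 + j100 → |·| ≈ 100, ∠ ≈ 89.43°
pole (1 + j2000·0.0005) = 1 + j1 → |·| ≈ 1.4142, ∠ ≈ 45.00°
∠G = (84.29°) − (89.43° + 45.00°) = -50.14°

-50.1°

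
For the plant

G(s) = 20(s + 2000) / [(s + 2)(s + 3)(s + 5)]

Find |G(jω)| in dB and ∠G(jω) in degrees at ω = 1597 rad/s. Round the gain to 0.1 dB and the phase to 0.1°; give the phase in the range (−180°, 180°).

At s = jω = j1597:
zero (s+2000): 2000 + j1597 → |·| = √(2000²+1597²) = √6550409 ≈ 2559.4, ∠ = arctan(1597/2000) ≈ 38.61°
pole (s+2): 2 + j1597 → |·| = √(2²+1597²) = √2550413 ≈ 1597, ∠ = arctan(1597/2) ≈ 89.93°
pole (s+3): 3 + j1597 → |·| = √(3²+1597²) = √2550418 ≈ 1597, ∠ = arctan(1597/3) ≈ 89.89°
pole (s+5): 5 + j1597 → |·| = √(5²+1597²) = √2550434 ≈ 1597, ∠ = arctan(1597/5) ≈ 89.82°
|G| = 20 · 2559.4 / 4.073e+09 ≈ 1.2568e-05
Gain = 20 log₁₀(1.2568e-05) ≈ -98.01 dB
∠G = 38.61° − 269.64° = -231.03° ≡ 128.97° (principal value)

-98.0 dB, 129.0°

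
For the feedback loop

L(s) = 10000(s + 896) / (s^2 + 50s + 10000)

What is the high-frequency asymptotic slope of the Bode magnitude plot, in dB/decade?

Each pole contributes −20 dB/decade at high frequency; each zero contributes +20 dB/decade.
Net: 1 zero(s) − 2 pole(s) → -20 dB/decade.

-20 dB/decade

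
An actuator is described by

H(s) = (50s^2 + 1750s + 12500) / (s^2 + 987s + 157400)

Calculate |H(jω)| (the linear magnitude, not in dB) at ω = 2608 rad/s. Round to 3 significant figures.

Substitute s = j2608:
Numerator: 50(j2608)^2 + 1750(j2608) + 12500 = -340070700 + j4564000
Denominator: (j2608)^2 + 987(j2608) + 157400 = -6644264 + j2574096
|N| = √(340070700² + 4564000²) ≈ 3.401e+08, ∠N ≈ 179.23°
|D| = √(6644264² + 2574096²) ≈ 7.1255e+06, ∠D ≈ 158.82°
|H| = 3.401e+08 / 7.1255e+06 ≈ 47.73

47.7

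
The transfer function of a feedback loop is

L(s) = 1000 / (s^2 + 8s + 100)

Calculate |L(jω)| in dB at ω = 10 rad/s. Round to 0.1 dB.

21.9 dB

At s = jω = j10:
quadratic: (j10)² + 8·j10 + 100 = 0 + j80 → |·| ≈ 80, ∠ ≈ 90.00°
|L| = 1000 / 80 ≈ 12.5
Gain = 20 log₁₀(12.5) ≈ 21.94 dB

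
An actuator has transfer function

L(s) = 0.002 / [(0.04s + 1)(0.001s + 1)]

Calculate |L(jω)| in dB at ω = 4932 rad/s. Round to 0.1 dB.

-113.9 dB

At ω = 4932 rad/s:
pole (1 + j4932·0.04) = 1 + j197.28 → |·| ≈ 197.28, ∠ ≈ 89.71°
pole (1 + j4932·0.001) = 1 + j4.932 → |·| ≈ 5.0324, ∠ ≈ 78.54°
|L| = 0.002 · 1 / (197.28 · 5.0324) ≈ 2.0145e-06
Gain = 20 log₁₀(2.0145e-06) ≈ -113.92 dB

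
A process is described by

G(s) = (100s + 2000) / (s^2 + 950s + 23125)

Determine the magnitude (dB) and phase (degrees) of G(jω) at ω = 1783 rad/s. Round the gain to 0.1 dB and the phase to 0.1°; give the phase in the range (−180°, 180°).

-26.1 dB, -62.4°

Substitute s = j1783:
Numerator: 100(j1783) + 2000 = 2000 + j178300
Denominator: (j1783)^2 + 950(j1783) + 23125 = -3155964 + j1693850
|N| = √(2000² + 178300²) ≈ 1.7831e+05, ∠N ≈ 89.36°
|D| = √(3155964² + 1693850²) ≈ 3.5818e+06, ∠D ≈ 151.78°
|G| = 1.7831e+05 / 3.5818e+06 ≈ 0.049782
Gain = 20 log₁₀(0.049782) ≈ -26.06 dB
∠G = 89.36° − 151.78° = -62.42°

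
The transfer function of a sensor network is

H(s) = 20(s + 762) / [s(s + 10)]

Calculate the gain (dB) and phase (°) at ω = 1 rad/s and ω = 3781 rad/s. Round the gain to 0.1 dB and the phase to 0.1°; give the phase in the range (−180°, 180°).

At s = jω = j1:
zero (s+762): 762 + j1 → |·| = √(762²+1²) = √580645 ≈ 762, ∠ = arctan(1/762) ≈ 0.08°
pole (s+10): 10 + j1 → |·| = √(10²+1²) = √101 ≈ 10.05, ∠ = arctan(1/10) ≈ 5.71°
pole at origin: |s| = 1, ∠ = 90.00° (in denominator)
|H| = 20 · 762 / 10.05 ≈ 1516.4
Gain = 20 log₁₀(1516.4) ≈ 63.62 dB
∠H = 0.08° − 95.71° = -95.63°

At s = jω = j3781:
zero (s+762): 762 + j3781 → |·| = √(762²+3781²) = √14876605 ≈ 3857, ∠ = arctan(3781/762) ≈ 78.61°
pole (s+10): 10 + j3781 → |·| = √(10²+3781²) = √14296061 ≈ 3781, ∠ = arctan(3781/10) ≈ 89.85°
pole at origin: |s| = 3781, ∠ = 90.00° (in denominator)
|H| = 20 · 3857 / 1.4296e+07 ≈ 0.0053959
Gain = 20 log₁₀(0.0053959) ≈ -45.36 dB
∠H = 78.61° − 179.85° = -101.24°

ω = 1: 63.6 dB, -95.6°; ω = 3781: -45.4 dB, -101.2°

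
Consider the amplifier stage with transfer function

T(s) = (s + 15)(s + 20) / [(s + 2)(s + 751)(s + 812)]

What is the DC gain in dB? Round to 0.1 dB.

-72.2 dB

T(0) = 1·15·20 / (2·751·812) ≈ 0.00024598
20 log₁₀(0.00024598) ≈ -72.18 dB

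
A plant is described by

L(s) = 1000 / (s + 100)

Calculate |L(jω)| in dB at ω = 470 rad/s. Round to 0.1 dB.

6.4 dB

Substitute s = j470:
Numerator: 1000 = 1000 + j0
Denominator: (j470) + 100 = 100 + j470
|N| = √(1000² + 0²) ≈ 1000, ∠N ≈ 0.00°
|D| = √(100² + 470²) ≈ 480.52, ∠D ≈ 77.99°
|L| = 1000 / 480.52 ≈ 2.0811
Gain = 20 log₁₀(2.0811) ≈ 6.37 dB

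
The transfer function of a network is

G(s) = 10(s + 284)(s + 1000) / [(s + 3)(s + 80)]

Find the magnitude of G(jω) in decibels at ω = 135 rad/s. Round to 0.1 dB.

43.5 dB

At s = jω = j135:
zero (s+284): 284 + j135 → |·| = √(284²+135²) = √98881 ≈ 314.45, ∠ = arctan(135/284) ≈ 25.42°
zero (s+1000): 1000 + j135 → |·| = √(1000²+135²) = √1018225 ≈ 1009.1, ∠ = arctan(135/1000) ≈ 7.69°
pole (s+3): 3 + j135 → |·| = √(3²+135²) = √18234 ≈ 135.03, ∠ = arctan(135/3) ≈ 88.73°
pole (s+80): 80 + j135 → |·| = √(80²+135²) = √24625 ≈ 156.92, ∠ = arctan(135/80) ≈ 59.35°
|G| = 10 · 3.1731e+05 / 21189 ≈ 149.75
Gain = 20 log₁₀(149.75) ≈ 43.51 dB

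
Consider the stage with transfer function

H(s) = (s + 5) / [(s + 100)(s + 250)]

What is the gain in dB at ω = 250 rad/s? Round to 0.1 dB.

-51.6 dB

At s = jω = j250:
zero (s+5): 5 + j250 → |·| = √(5²+250²) = √62525 ≈ 250.05, ∠ = arctan(250/5) ≈ 88.85°
pole (s+100): 100 + j250 → |·| = √(100²+250²) = √72500 ≈ 269.26, ∠ = arctan(250/100) ≈ 68.20°
pole (s+250): 250 + j250 → |·| = √(250²+250²) = √125000 ≈ 353.55, ∠ = arctan(250/250) ≈ 45.00°
|H| = 1 · 250.05 / 95197 ≈ 0.0026267
Gain = 20 log₁₀(0.0026267) ≈ -51.61 dB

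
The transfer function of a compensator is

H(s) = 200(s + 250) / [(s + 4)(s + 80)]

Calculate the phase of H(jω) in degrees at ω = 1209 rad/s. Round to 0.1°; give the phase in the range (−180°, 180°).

At s = jω = j1209:
zero (s+250): 250 + j1209 → |·| = √(250²+1209²) = √1524181 ≈ 1234.6, ∠ = arctan(1209/250) ≈ 78.32°
pole (s+4): 4 + j1209 → |·| = √(4²+1209²) = √1461697 ≈ 1209, ∠ = arctan(1209/4) ≈ 89.81°
pole (s+80): 80 + j1209 → |·| = √(80²+1209²) = √1468081 ≈ 1211.6, ∠ = arctan(1209/80) ≈ 86.21°
∠H = 78.32° − 176.02° = -97.70°

-97.7°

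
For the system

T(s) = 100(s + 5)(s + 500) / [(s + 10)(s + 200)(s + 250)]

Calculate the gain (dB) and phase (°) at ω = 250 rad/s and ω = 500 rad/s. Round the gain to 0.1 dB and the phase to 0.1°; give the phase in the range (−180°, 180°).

At s = jω = j250:
zero (s+5): 5 + j250 → |·| = √(5²+250²) = √62525 ≈ 250.05, ∠ = arctan(250/5) ≈ 88.85°
zero (s+500): 500 + j250 → |·| = √(500²+250²) = √312500 ≈ 559.02, ∠ = arctan(250/500) ≈ 26.57°
pole (s+10): 10 + j250 → |·| = √(10²+250²) = √62600 ≈ 250.2, ∠ = arctan(250/10) ≈ 87.71°
pole (s+200): 200 + j250 → |·| = √(200²+250²) = √102500 ≈ 320.16, ∠ = arctan(250/200) ≈ 51.34°
pole (s+250): 250 + j250 → |·| = √(250²+250²) = √125000 ≈ 353.55, ∠ = arctan(250/250) ≈ 45.00°
|T| = 100 · 1.3978e+05 / 2.8321e+07 ≈ 0.49356
Gain = 20 log₁₀(0.49356) ≈ -6.13 dB
∠T = 115.42° − 184.05° = -68.63°

At s = jω = j500:
zero (s+5): 5 + j500 → |·| = √(5²+500²) = √250025 ≈ 500.02, ∠ = arctan(500/5) ≈ 89.43°
zero (s+500): 500 + j500 → |·| = √(500²+500²) = √500000 ≈ 707.11, ∠ = arctan(500/500) ≈ 45.00°
pole (s+10): 10 + j500 → |·| = √(10²+500²) = √250100 ≈ 500.1, ∠ = arctan(500/10) ≈ 88.85°
pole (s+200): 200 + j500 → |·| = √(200²+500²) = √290000 ≈ 538.52, ∠ = arctan(500/200) ≈ 68.20°
pole (s+250): 250 + j500 → |·| = √(250²+500²) = √312500 ≈ 559.02, ∠ = arctan(500/250) ≈ 63.43°
|T| = 100 · 3.5357e+05 / 1.5055e+08 ≈ 0.23485
Gain = 20 log₁₀(0.23485) ≈ -12.58 dB
∠T = 134.43° − 220.48° = -86.05°

ω = 250: -6.1 dB, -68.6°; ω = 500: -12.6 dB, -86.1°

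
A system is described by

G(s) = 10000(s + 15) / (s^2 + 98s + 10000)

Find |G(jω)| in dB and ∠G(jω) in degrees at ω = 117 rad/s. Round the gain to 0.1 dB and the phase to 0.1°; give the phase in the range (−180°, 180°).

39.8 dB, -25.1°

At s = jω = j117:
zero (s+15): 15 + j117 → |·| = √(15²+117²) = √13914 ≈ 117.96, ∠ = arctan(117/15) ≈ 82.69°
quadratic: (j117)² + 98·j117 + 10000 = -3689 + j11466 → |·| ≈ 12045, ∠ ≈ 107.83°
|G| = 10000 · 117.96 / 12045 ≈ 97.933
Gain = 20 log₁₀(97.933) ≈ 39.82 dB
∠G = 82.69° − 107.83° = -25.14°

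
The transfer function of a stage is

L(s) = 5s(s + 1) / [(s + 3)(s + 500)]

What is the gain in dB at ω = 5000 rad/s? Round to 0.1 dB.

13.9 dB

At s = jω = j5000:
zero (s+1): 1 + j5000 → |·| = √(1²+5000²) = √25000001 ≈ 5000, ∠ = arctan(5000/1) ≈ 89.99°
zero at origin: s = j5000 → |·| = 5000, ∠ = 90.00°
pole (s+3): 3 + j5000 → |·| = √(3²+5000²) = √25000009 ≈ 5000, ∠ = arctan(5000/3) ≈ 89.97°
pole (s+500): 500 + j5000 → |·| = √(500²+5000²) = √25250000 ≈ 5024.9, ∠ = arctan(5000/500) ≈ 84.29°
|L| = 5 · 2.5e+07 / 2.5124e+07 ≈ 4.9753
Gain = 20 log₁₀(4.9753) ≈ 13.94 dB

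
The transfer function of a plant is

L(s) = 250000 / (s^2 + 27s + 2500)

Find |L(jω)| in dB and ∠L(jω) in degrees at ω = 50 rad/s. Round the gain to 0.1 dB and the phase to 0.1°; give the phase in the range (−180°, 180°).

45.4 dB, -90.0°

At s = jω = j50:
quadratic: (j50)² + 27·j50 + 2500 = 0 + j1350 → |·| ≈ 1350, ∠ ≈ 90.00°
|L| = 250000 / 1350 ≈ 185.19
Gain = 20 log₁₀(185.19) ≈ 45.35 dB
∠L = 0.00° − 90.00° = -90.00°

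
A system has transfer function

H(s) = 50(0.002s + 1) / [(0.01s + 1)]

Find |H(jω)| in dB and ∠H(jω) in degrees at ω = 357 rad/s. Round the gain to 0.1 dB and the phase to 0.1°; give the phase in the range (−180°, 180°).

24.4 dB, -38.8°

At ω = 357 rad/s:
zero (1 + j357·0.002) = 1 + j0.714 → |·| ≈ 1.2287, ∠ ≈ 35.53°
pole (1 + j357·0.01) = 1 + j3.57 → |·| ≈ 3.7074, ∠ ≈ 74.35°
|H| = 50 · 1.2287 / (3.7074) ≈ 16.571
Gain = 20 log₁₀(16.571) ≈ 24.39 dB
∠H = (35.53°) − (74.35°) = -38.82°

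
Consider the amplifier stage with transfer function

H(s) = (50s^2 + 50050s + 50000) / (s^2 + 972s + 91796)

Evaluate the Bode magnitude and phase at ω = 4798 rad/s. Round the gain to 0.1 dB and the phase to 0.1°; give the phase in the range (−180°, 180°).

Substitute s = j4798:
Numerator: 50(j4798)^2 + 50050(j4798) + 50000 = -1150990200 + j240139900
Denominator: (j4798)^2 + 972(j4798) + 91796 = -22929008 + j4663656
|N| = √(1150990200² + 240139900²) ≈ 1.1758e+09, ∠N ≈ 168.22°
|D| = √(22929008² + 4663656²) ≈ 2.3398e+07, ∠D ≈ 168.50°
|H| = 1.1758e+09 / 2.3398e+07 ≈ 50.252
Gain = 20 log₁₀(50.252) ≈ 34.02 dB
∠H = 168.22° − 168.50° = -0.28°

34.0 dB, -0.3°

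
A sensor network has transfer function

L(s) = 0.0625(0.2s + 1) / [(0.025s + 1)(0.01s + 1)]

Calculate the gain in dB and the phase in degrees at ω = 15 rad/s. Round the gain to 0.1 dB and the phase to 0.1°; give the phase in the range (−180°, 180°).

-14.8 dB, 42.5°

At ω = 15 rad/s:
zero (1 + j15·0.2) = 1 + j3 → |·| ≈ 3.1623, ∠ ≈ 71.57°
pole (1 + j15·0.025) = 1 + j0.375 → |·| ≈ 1.068, ∠ ≈ 20.56°
pole (1 + j15·0.01) = 1 + j0.15 → |·| ≈ 1.0112, ∠ ≈ 8.53°
|L| = 0.0625 · 3.1623 / (1.068 · 1.0112) ≈ 0.18301
Gain = 20 log₁₀(0.18301) ≈ -14.75 dB
∠L = (71.57°) − (20.56° + 8.53°) = 42.48°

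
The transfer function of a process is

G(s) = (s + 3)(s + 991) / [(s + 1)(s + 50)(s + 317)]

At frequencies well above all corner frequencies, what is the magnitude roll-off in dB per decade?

Each pole contributes −20 dB/decade at high frequency; each zero contributes +20 dB/decade.
Net: 2 zero(s) − 3 pole(s) → -20 dB/decade.

-20 dB/decade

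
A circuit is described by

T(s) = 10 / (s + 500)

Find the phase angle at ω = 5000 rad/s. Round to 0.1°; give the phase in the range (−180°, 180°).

At s = jω = j5000:
pole (s+500): 500 + j5000 → |·| = √(500²+5000²) = √25250000 ≈ 5024.9, ∠ = arctan(5000/500) ≈ 84.29°
∠T = 0.00° − 84.29° = -84.29°

-84.3°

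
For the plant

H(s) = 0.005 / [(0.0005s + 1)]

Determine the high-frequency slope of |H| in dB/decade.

Each pole contributes −20 dB/decade at high frequency; each zero contributes +20 dB/decade.
Net: 0 zero(s) − 1 pole(s) → -20 dB/decade.

-20 dB/decade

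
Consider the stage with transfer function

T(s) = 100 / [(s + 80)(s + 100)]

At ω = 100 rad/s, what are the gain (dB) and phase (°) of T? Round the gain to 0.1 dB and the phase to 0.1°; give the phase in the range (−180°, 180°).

At s = jω = j100:
pole (s+80): 80 + j100 → |·| = √(80²+100²) = √16400 ≈ 128.06, ∠ = arctan(100/80) ≈ 51.34°
pole (s+100): 100 + j100 → |·| = √(100²+100²) = √20000 ≈ 141.42, ∠ = arctan(100/100) ≈ 45.00°
|T| = 100 / 18110 ≈ 0.0055218
Gain = 20 log₁₀(0.0055218) ≈ -45.16 dB
∠T = 0.00° − 96.34° = -96.34°

-45.2 dB, -96.3°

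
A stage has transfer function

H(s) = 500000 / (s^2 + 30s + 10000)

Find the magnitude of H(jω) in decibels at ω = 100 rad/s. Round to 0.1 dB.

44.4 dB

At s = jω = j100:
quadratic: (j100)² + 30·j100 + 10000 = 0 + j3000 → |·| ≈ 3000, ∠ ≈ 90.00°
|H| = 500000 / 3000 ≈ 166.67
Gain = 20 log₁₀(166.67) ≈ 44.44 dB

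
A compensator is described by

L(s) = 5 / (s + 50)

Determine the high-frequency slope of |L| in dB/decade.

-20 dB/decade

Each pole contributes −20 dB/decade at high frequency; each zero contributes +20 dB/decade.
Net: 0 zero(s) − 1 pole(s) → -20 dB/decade.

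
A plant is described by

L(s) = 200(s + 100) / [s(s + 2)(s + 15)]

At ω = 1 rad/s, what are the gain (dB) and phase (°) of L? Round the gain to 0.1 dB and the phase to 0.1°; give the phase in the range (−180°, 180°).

55.5 dB, -119.8°

At s = jω = j1:
zero (s+100): 100 + j1 → |·| = √(100²+1²) = √10001 ≈ 100, ∠ = arctan(1/100) ≈ 0.57°
pole (s+2): 2 + j1 → |·| = √(2²+1²) = √5 ≈ 2.2361, ∠ = arctan(1/2) ≈ 26.57°
pole (s+15): 15 + j1 → |·| = √(15²+1²) = √226 ≈ 15.033, ∠ = arctan(1/15) ≈ 3.81°
pole at origin: |s| = 1, ∠ = 90.00° (in denominator)
|L| = 200 · 100 / 33.615 ≈ 594.97
Gain = 20 log₁₀(594.97) ≈ 55.49 dB
∠L = 0.57° − 120.38° = -119.81°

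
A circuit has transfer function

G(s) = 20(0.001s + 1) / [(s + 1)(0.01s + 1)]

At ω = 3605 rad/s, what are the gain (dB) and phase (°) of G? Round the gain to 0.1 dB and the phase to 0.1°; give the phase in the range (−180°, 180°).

-64.8 dB, -103.9°

At ω = 3605 rad/s:
zero (1 + j3605·0.001) = 1 + j3.605 → |·| ≈ 3.7411, ∠ ≈ 74.50°
pole (1 + j3605·1) = 1 + j3605 → |·| ≈ 3605, ∠ ≈ 89.98°
pole (1 + j3605·0.01) = 1 + j36.05 → |·| ≈ 36.064, ∠ ≈ 88.41°
|G| = 20 · 3.7411 / (3605 · 36.064) ≈ 0.00057551
Gain = 20 log₁₀(0.00057551) ≈ -64.80 dB
∠G = (74.50°) − (89.98° + 88.41°) = -103.89°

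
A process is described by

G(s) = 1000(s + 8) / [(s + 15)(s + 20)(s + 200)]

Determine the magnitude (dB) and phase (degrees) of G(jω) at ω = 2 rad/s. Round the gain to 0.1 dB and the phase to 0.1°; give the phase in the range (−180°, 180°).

-17.4 dB, 0.2°

At s = jω = j2:
zero (s+8): 8 + j2 → |·| = √(8²+2²) = √68 ≈ 8.2462, ∠ = arctan(2/8) ≈ 14.04°
pole (s+15): 15 + j2 → |·| = √(15²+2²) = √229 ≈ 15.133, ∠ = arctan(2/15) ≈ 7.59°
pole (s+20): 20 + j2 → |·| = √(20²+2²) = √404 ≈ 20.1, ∠ = arctan(2/20) ≈ 5.71°
pole (s+200): 200 + j2 → |·| = √(200²+2²) = √40004 ≈ 200.01, ∠ = arctan(2/200) ≈ 0.57°
|G| = 1000 · 8.2462 / 60838 ≈ 0.13554
Gain = 20 log₁₀(0.13554) ≈ -17.36 dB
∠G = 14.04° − 13.87° = 0.17°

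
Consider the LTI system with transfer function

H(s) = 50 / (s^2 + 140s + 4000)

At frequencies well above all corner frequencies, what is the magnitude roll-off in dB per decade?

-40 dB/decade

Each pole contributes −20 dB/decade at high frequency; each zero contributes +20 dB/decade.
Net: 0 zero(s) − 2 pole(s) → -40 dB/decade.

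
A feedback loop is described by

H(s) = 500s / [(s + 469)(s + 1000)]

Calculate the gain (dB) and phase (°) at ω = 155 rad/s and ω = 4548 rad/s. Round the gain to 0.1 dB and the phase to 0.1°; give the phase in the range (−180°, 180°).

ω = 155: -16.2 dB, 62.9°; ω = 4548: -19.4 dB, -71.7°

At s = jω = j155:
zero at origin: s = j155 → |·| = 155, ∠ = 90.00°
pole (s+469): 469 + j155 → |·| = √(469²+155²) = √243986 ≈ 493.95, ∠ = arctan(155/469) ≈ 18.29°
pole (s+1000): 1000 + j155 → |·| = √(1000²+155²) = √1024025 ≈ 1011.9, ∠ = arctan(155/1000) ≈ 8.81°
|H| = 500 · 155 / 4.9983e+05 ≈ 0.15505
Gain = 20 log₁₀(0.15505) ≈ -16.19 dB
∠H = 90.00° − 27.10° = 62.90°

At s = jω = j4548:
zero at origin: s = j4548 → |·| = 4548, ∠ = 90.00°
pole (s+469): 469 + j4548 → |·| = √(469²+4548²) = √20904265 ≈ 4572.1, ∠ = arctan(4548/469) ≈ 84.11°
pole (s+1000): 1000 + j4548 → |·| = √(1000²+4548²) = √21684304 ≈ 4656.6, ∠ = arctan(4548/1000) ≈ 77.60°
|H| = 500 · 4548 / 2.129e+07 ≈ 0.10681
Gain = 20 log₁₀(0.10681) ≈ -19.43 dB
∠H = 90.00° − 161.71° = -71.71°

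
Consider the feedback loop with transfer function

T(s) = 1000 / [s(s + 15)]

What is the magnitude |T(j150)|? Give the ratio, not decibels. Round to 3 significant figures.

At s = jω = j150:
pole (s+15): 15 + j150 → |·| = √(15²+150²) = √22725 ≈ 150.75, ∠ = arctan(150/15) ≈ 84.29°
pole at origin: |s| = 150, ∠ = 90.00° (in denominator)
|T| = 1000 / 22612 ≈ 0.044224

0.0442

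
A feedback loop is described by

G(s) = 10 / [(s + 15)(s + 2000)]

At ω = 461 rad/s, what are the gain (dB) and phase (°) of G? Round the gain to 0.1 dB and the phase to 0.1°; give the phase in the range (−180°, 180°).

At s = jω = j461:
pole (s+15): 15 + j461 → |·| = √(15²+461²) = √212746 ≈ 461.24, ∠ = arctan(461/15) ≈ 88.14°
pole (s+2000): 2000 + j461 → |·| = √(2000²+461²) = √4212521 ≈ 2052.4, ∠ = arctan(461/2000) ≈ 12.98°
|G| = 10 / 9.4665e+05 ≈ 1.0564e-05
Gain = 20 log₁₀(1.0564e-05) ≈ -99.52 dB
∠G = 0.00° − 101.12° = -101.12°

-99.5 dB, -101.1°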